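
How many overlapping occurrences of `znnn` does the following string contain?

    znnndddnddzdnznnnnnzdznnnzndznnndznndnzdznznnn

5

Sliding a length-4 window over the 46 characters (43 positions):
  position 1–4: znnn
  position 14–17: znnn
  position 22–25: znnn
  position 29–32: znnn
  position 43–46: znnn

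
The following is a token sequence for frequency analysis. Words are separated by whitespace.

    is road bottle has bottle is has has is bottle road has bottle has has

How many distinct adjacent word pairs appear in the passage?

11

15 tokens → 14 bigram windows in total.
Repeated bigrams (each contributes count−1 duplicates):
  bottle has: 2
  has bottle: 2
  has has: 2
3 duplicate windows → 14 − 3 = 11 distinct.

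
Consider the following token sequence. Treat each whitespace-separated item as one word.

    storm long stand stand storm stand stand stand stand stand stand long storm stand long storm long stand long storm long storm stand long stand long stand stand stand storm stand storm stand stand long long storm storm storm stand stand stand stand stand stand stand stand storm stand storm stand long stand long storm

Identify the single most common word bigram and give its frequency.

Bigram frequencies (highest first):
  stand stand: 16
  storm stand: 8
  stand long: 8
  long storm: 6
  long stand: 5
  stand storm: 5
  … (3 more, each ≤ 3)

"stand stand", 16 times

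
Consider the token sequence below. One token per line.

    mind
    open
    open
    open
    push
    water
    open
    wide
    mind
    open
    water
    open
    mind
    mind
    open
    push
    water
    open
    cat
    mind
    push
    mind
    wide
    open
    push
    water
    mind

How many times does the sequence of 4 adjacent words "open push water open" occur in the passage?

2

Scanning the 24 overlapping 4-gram windows for "open push water open":
  position 4–7: open push water open
  position 15–18: open push water open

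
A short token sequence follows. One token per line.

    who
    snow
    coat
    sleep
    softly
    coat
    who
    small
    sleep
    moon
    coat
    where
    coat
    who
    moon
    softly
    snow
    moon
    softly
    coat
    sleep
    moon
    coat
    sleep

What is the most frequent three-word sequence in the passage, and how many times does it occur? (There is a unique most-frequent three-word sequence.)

Trigram frequencies (highest first):
  sleep moon coat: 2
  who snow coat: 1
  snow coat sleep: 1
  coat sleep softly: 1
  sleep softly coat: 1
  softly coat who: 1
  … (15 more, each ≤ 1)

"sleep moon coat", 2 times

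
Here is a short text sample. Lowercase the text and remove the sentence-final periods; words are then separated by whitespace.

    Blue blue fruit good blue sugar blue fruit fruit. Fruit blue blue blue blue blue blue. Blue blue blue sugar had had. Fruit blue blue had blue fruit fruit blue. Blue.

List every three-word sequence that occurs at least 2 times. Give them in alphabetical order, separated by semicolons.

Trigram counts meeting the condition (at least 2 times):
  blue blue blue: 7
  blue fruit fruit: 2
  fruit blue blue: 3
  fruit fruit blue: 2

blue blue blue; blue fruit fruit; fruit blue blue; fruit fruit blue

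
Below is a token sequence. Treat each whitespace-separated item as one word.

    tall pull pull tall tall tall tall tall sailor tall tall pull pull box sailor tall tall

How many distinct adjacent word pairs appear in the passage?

17 tokens → 16 bigram windows in total.
Repeated bigrams (each contributes count−1 duplicates):
  tall tall: 6
  pull pull: 2
  sailor tall: 2
  tall pull: 2
8 duplicate windows → 16 − 8 = 8 distinct.

8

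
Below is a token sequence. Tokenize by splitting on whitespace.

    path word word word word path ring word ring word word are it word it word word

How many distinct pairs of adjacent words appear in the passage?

10

17 tokens → 16 bigram windows in total.
Repeated bigrams (each contributes count−1 duplicates):
  word word: 5
  it word: 2
  ring word: 2
6 duplicate windows → 16 − 6 = 10 distinct.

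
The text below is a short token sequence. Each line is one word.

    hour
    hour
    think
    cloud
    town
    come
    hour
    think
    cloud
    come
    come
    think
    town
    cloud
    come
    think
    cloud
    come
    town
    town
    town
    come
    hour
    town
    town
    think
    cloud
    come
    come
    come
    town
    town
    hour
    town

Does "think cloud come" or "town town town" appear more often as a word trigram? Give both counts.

"think cloud come": 3 occurrences
"town town town": 1 occurrence

"think cloud come" (3 vs 1)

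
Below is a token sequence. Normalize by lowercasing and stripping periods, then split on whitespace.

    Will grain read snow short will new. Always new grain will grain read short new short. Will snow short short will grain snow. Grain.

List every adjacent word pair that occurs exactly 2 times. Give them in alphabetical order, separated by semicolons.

grain read; snow short

Bigram counts meeting the condition (exactly 2 times):
  grain read: 2
  snow short: 2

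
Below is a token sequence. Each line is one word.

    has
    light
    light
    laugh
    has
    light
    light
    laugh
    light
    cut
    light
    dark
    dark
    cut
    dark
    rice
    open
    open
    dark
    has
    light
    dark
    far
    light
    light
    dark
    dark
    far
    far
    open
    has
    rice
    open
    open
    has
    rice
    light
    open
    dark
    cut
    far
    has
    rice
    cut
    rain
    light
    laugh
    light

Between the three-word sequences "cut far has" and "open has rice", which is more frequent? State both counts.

"open has rice" (2 vs 1)

"cut far has": 1 occurrence
"open has rice": 2 occurrences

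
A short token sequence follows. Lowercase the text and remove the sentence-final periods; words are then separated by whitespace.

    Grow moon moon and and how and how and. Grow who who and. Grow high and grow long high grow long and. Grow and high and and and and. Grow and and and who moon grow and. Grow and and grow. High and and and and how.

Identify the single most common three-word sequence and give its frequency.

Trigram frequencies (highest first):
  and and and: 5
  and grow and: 3
  and and how: 2
  and how and: 2
  and grow high: 2
  grow high and: 2
  … (26 more, each ≤ 2)

"and and and", 5 times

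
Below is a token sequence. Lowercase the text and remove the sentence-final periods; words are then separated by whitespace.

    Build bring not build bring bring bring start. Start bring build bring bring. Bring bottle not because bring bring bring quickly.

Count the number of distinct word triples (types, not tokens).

21 tokens → 19 trigram windows in total.
Repeated trigrams (each contributes count−1 duplicates):
  bring bring bring: 3
  build bring bring: 2
3 duplicate windows → 19 − 3 = 16 distinct.

16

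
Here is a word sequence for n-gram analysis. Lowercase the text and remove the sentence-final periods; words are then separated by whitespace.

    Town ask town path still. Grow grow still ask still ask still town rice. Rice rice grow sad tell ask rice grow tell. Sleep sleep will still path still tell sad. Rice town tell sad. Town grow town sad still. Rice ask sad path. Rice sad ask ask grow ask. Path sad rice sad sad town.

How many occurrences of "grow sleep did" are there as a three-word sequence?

Scanning the 54 overlapping trigram windows for "grow sleep did":
  (none found)

0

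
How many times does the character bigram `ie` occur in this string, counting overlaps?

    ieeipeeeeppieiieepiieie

5

Sliding a length-2 window over the 23 characters (22 positions):
  position 1–2: ie
  position 12–13: ie
  position 15–16: ie
  position 20–21: ie
  position 22–23: ie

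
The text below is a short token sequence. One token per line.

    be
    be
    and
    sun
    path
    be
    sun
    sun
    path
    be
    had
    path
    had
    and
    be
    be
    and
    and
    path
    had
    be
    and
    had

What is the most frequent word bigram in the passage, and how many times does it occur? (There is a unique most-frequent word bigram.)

Bigram frequencies (highest first):
  be and: 3
  be be: 2
  sun path: 2
  path be: 2
  path had: 2
  and sun: 1
  … (10 more, each ≤ 1)

"be and", 3 times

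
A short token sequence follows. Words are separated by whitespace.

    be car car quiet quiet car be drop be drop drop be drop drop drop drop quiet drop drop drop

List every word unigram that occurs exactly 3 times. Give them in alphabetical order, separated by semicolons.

car; quiet

Unigram counts meeting the condition (exactly 3 times):
  car: 3
  quiet: 3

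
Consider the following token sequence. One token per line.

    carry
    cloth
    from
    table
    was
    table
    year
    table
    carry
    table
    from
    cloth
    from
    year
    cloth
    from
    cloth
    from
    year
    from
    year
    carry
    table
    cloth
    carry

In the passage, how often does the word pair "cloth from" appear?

4

Scanning the 24 overlapping bigram windows for "cloth from":
  position 2–3: cloth from
  position 12–13: cloth from
  position 15–16: cloth from
  position 17–18: cloth from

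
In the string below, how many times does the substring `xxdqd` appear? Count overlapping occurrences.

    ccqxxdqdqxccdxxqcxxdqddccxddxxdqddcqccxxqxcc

3

Sliding a length-5 window over the 44 characters (40 positions):
  position 4–8: xxdqd
  position 18–22: xxdqd
  position 29–33: xxdqd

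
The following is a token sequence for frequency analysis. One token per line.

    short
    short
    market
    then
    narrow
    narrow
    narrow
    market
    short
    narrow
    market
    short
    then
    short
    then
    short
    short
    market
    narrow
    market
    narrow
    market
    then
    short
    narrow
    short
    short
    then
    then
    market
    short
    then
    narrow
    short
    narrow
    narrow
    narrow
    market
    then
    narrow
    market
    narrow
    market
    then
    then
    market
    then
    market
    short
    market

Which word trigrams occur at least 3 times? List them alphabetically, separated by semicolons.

market narrow market; narrow market then

Trigram counts meeting the condition (at least 3 times):
  market narrow market: 3
  narrow market then: 3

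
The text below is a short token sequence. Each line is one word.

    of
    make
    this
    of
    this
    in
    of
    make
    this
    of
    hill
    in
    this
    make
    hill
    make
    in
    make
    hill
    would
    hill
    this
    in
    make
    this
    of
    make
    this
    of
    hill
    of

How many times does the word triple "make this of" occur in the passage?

4

Scanning the 29 overlapping trigram windows for "make this of":
  position 2–4: make this of
  position 8–10: make this of
  position 24–26: make this of
  position 27–29: make this of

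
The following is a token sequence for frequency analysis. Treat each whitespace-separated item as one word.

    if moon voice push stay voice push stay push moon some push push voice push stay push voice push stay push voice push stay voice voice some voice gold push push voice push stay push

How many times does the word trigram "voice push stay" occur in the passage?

Scanning the 33 overlapping trigram windows for "voice push stay":
  position 3–5: voice push stay
  position 6–8: voice push stay
  position 14–16: voice push stay
  position 18–20: voice push stay
  position 22–24: voice push stay
  position 32–34: voice push stay

6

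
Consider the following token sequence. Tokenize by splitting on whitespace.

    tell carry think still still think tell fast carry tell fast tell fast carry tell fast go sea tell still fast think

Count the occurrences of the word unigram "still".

3

Scanning the 22 tokens for "still":
  position 4: still
  position 5: still
  position 20: still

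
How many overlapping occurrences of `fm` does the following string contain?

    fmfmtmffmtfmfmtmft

Sliding a length-2 window over the 18 characters (17 positions):
  position 1–2: fm
  position 3–4: fm
  position 8–9: fm
  position 11–12: fm
  position 13–14: fm

5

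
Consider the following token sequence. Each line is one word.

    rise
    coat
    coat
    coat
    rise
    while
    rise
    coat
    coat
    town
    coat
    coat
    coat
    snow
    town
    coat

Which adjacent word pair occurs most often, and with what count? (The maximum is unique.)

Bigram frequencies (highest first):
  coat coat: 5
  rise coat: 2
  town coat: 2
  coat rise: 1
  rise while: 1
  while rise: 1
  … (3 more, each ≤ 1)

"coat coat", 5 times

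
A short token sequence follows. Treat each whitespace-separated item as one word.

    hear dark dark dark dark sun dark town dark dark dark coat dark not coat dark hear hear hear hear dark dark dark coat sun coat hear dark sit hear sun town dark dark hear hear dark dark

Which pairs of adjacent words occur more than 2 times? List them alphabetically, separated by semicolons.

Bigram counts meeting the condition (more than 2 times):
  dark dark: 9
  hear dark: 4
  hear hear: 4

dark dark; hear dark; hear hear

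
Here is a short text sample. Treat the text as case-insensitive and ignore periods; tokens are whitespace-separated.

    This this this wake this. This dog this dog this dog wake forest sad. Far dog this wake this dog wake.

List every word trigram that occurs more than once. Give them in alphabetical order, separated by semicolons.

dog this dog; this dog this; this dog wake; this wake this

Trigram counts meeting the condition (more than once):
  dog this dog: 2
  this dog this: 2
  this dog wake: 2
  this wake this: 2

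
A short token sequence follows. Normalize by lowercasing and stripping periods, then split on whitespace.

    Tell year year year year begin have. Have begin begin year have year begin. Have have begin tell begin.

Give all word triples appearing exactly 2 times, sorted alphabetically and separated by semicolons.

Trigram counts meeting the condition (exactly 2 times):
  begin have have: 2
  have have begin: 2
  year begin have: 2
  year year year: 2

begin have have; have have begin; year begin have; year year year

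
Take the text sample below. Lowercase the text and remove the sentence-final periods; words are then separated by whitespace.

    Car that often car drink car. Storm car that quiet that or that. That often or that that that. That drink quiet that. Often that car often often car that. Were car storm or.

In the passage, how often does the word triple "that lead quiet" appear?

0

Scanning the 32 overlapping trigram windows for "that lead quiet":
  (none found)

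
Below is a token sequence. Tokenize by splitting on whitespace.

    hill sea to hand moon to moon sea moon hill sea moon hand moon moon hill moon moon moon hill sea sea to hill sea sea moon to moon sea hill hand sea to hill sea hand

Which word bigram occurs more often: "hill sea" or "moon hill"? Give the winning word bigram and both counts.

"hill sea" (5 vs 3)

"hill sea": 5 occurrences
"moon hill": 3 occurrences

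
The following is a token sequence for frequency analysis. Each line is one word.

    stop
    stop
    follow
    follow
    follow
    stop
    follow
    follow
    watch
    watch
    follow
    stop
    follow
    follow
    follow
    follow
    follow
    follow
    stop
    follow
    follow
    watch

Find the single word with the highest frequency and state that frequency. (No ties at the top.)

Unigram frequencies (highest first):
  follow: 14
  stop: 5
  watch: 3

"follow", 14 times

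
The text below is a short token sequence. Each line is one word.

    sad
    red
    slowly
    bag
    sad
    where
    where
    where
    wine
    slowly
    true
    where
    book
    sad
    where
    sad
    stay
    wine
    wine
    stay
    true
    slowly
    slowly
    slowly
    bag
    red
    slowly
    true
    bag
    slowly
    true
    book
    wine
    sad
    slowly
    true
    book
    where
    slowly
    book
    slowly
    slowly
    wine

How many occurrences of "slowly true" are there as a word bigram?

Scanning the 42 overlapping bigram windows for "slowly true":
  position 10–11: slowly true
  position 27–28: slowly true
  position 30–31: slowly true
  position 35–36: slowly true

4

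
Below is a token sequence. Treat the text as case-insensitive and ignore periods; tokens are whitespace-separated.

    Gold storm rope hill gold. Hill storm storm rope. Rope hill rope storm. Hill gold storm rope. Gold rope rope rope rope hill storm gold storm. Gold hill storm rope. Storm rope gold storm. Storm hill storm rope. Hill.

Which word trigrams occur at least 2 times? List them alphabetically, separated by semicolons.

Trigram counts meeting the condition (at least 2 times):
  gold hill storm: 2
  gold storm rope: 2
  hill storm rope: 2
  rope rope hill: 2
  rope rope rope: 2
  storm rope gold: 2
  storm rope hill: 2

gold hill storm; gold storm rope; hill storm rope; rope rope hill; rope rope rope; storm rope gold; storm rope hill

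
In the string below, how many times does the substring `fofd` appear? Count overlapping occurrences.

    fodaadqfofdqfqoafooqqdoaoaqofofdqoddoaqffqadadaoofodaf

2

Sliding a length-4 window over the 54 characters (51 positions):
  position 8–11: fofd
  position 29–32: fofd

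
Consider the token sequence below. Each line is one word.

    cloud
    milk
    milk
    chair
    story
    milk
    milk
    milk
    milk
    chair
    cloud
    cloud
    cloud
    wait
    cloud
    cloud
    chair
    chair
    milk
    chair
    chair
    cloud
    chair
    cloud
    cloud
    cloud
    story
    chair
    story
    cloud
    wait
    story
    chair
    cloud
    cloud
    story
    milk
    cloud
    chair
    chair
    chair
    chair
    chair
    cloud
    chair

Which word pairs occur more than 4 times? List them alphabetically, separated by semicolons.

Bigram counts meeting the condition (more than 4 times):
  chair chair: 6
  chair cloud: 5
  cloud cloud: 6

chair chair; chair cloud; cloud cloud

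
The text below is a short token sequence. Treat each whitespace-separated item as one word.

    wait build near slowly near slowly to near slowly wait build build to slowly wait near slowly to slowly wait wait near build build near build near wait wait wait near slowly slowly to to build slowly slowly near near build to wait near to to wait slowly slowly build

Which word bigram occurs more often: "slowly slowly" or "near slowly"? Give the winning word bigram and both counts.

"slowly slowly": 3 occurrences
"near slowly": 5 occurrences

"near slowly" (5 vs 3)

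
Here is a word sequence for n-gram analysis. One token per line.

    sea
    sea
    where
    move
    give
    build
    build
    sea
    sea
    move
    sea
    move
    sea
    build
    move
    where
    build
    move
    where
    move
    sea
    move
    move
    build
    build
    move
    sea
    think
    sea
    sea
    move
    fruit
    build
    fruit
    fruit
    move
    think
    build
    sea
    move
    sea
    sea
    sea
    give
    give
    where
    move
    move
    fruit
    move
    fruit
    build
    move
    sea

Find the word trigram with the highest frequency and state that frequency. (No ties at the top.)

"sea move sea", 3 times

Trigram frequencies (highest first):
  sea move sea: 3
  sea sea move: 2
  move sea move: 2
  build move where: 2
  build move sea: 2
  move fruit build: 2
  … (39 more, each ≤ 1)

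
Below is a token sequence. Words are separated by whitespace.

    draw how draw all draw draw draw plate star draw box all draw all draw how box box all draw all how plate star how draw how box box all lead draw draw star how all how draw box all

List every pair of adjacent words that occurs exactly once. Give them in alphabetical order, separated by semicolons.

Bigram counts meeting the condition (exactly once):
  all lead: 1
  draw plate: 1
  draw star: 1
  how all: 1
  how plate: 1
  lead draw: 1
  star draw: 1

all lead; draw plate; draw star; how all; how plate; lead draw; star draw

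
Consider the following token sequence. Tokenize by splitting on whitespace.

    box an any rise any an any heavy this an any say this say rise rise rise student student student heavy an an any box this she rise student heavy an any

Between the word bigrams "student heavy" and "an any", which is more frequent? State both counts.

"an any" (5 vs 2)

"student heavy": 2 occurrences
"an any": 5 occurrences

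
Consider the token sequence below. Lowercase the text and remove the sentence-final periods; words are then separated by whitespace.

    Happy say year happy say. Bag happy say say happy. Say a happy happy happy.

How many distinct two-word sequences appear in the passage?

10

15 tokens → 14 bigram windows in total.
Repeated bigrams (each contributes count−1 duplicates):
  happy say: 4
  happy happy: 2
4 duplicate windows → 14 − 4 = 10 distinct.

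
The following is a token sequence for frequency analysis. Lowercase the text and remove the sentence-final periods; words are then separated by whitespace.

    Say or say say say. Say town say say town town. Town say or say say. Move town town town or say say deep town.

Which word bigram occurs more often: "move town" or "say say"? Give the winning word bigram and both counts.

"move town": 1 occurrence
"say say": 6 occurrences

"say say" (6 vs 1)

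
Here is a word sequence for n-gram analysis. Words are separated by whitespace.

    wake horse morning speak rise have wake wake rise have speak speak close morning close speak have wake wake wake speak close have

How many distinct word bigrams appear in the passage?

17

23 tokens → 22 bigram windows in total.
Repeated bigrams (each contributes count−1 duplicates):
  wake wake: 3
  have wake: 2
  rise have: 2
  speak close: 2
5 duplicate windows → 22 − 5 = 17 distinct.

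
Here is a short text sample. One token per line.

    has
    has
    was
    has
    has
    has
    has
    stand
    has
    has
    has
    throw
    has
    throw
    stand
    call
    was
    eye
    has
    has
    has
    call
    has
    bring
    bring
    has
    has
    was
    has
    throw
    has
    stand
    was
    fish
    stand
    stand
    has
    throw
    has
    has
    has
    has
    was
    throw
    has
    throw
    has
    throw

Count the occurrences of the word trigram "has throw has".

Scanning the 46 overlapping trigram windows for "has throw has":
  position 11–13: has throw has
  position 29–31: has throw has
  position 37–39: has throw has
  position 45–47: has throw has

4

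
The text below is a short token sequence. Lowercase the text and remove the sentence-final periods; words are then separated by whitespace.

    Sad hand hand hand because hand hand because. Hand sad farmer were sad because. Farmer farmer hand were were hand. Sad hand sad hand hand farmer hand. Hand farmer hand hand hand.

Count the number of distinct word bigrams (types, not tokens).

32 tokens → 31 bigram windows in total.
Repeated bigrams (each contributes count−1 duplicates):
  hand hand: 7
  farmer hand: 3
  hand sad: 3
  sad hand: 3
  because hand: 2
  hand because: 2
  hand farmer: 2
15 duplicate windows → 31 − 15 = 16 distinct.

16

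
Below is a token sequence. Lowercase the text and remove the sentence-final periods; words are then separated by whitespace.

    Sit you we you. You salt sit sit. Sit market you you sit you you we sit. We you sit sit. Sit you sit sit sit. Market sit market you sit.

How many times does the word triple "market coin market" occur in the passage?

Scanning the 29 overlapping trigram windows for "market coin market":
  (none found)

0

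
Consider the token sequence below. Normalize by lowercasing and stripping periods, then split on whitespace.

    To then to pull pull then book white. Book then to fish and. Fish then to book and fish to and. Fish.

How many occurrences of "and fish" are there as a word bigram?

Scanning the 21 overlapping bigram windows for "and fish":
  position 13–14: and fish
  position 18–19: and fish
  position 21–22: and fish

3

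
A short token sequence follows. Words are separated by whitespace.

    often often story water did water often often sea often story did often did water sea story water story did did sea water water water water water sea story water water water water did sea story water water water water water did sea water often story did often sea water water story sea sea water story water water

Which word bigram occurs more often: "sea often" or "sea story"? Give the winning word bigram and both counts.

"sea often": 1 occurrence
"sea story": 3 occurrences

"sea story" (3 vs 1)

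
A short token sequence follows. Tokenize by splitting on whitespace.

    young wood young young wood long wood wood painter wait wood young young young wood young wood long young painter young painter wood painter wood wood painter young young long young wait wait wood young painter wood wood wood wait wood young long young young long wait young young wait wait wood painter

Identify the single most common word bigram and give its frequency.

"young young", 6 times

Bigram frequencies (highest first):
  young young: 6
  wood young: 5
  young wood: 4
  wood wood: 4
  wood painter: 4
  wait wood: 4
  … (13 more, each ≤ 3)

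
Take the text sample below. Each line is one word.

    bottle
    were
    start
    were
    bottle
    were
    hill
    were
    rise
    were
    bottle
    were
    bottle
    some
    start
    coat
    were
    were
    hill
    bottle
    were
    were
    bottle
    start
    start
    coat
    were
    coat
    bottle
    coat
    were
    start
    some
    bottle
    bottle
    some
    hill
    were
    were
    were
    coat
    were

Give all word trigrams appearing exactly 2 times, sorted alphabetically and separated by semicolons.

start coat were; were bottle were

Trigram counts meeting the condition (exactly 2 times):
  start coat were: 2
  were bottle were: 2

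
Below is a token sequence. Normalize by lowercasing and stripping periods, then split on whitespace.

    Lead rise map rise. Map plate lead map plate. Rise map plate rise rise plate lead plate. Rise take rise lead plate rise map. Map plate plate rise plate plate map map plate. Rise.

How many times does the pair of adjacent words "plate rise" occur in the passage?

6

Scanning the 33 overlapping bigram windows for "plate rise":
  position 9–10: plate rise
  position 12–13: plate rise
  position 17–18: plate rise
  position 22–23: plate rise
  position 27–28: plate rise
  position 33–34: plate rise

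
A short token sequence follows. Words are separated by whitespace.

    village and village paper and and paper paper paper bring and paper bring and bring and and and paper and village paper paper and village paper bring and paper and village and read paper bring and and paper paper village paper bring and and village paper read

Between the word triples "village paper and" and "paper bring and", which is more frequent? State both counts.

"paper bring and" (5 vs 1)

"village paper and": 1 occurrence
"paper bring and": 5 occurrences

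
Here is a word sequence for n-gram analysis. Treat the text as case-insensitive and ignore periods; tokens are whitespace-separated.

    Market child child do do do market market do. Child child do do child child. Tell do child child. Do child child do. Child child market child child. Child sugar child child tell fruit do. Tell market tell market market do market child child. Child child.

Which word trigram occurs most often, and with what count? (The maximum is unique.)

Trigram frequencies (highest first):
  do child child: 5
  child child do: 4
  market child child: 3
  child child child: 3
  child do do: 2
  market market do: 2
  … (23 more, each ≤ 2)

"do child child", 5 times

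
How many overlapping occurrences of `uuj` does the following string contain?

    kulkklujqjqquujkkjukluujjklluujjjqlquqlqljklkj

3

Sliding a length-3 window over the 46 characters (44 positions):
  position 13–15: uuj
  position 22–24: uuj
  position 29–31: uuj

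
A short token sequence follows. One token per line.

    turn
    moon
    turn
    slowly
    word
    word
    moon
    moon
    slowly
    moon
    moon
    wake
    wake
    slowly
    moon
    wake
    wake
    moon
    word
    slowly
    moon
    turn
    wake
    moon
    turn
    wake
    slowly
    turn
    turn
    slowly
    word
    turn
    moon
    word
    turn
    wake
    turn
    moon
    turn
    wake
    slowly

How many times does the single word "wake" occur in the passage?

8

Scanning the 41 tokens for "wake":
  position 12: wake
  position 13: wake
  position 16: wake
  position 17: wake
  position 23: wake
  position 26: wake
  position 36: wake
  position 40: wake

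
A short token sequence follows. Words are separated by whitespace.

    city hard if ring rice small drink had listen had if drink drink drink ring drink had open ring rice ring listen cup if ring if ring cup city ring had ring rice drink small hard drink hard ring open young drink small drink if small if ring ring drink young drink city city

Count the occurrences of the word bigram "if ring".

Scanning the 53 overlapping bigram windows for "if ring":
  position 3–4: if ring
  position 24–25: if ring
  position 26–27: if ring
  position 47–48: if ring

4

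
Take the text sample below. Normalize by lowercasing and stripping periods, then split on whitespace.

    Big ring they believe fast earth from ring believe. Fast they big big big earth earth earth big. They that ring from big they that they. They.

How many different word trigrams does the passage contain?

27 tokens → 25 trigram windows in total.
Repeated trigrams (each contributes count−1 duplicates):
  big they that: 2
1 duplicate windows → 25 − 1 = 24 distinct.

24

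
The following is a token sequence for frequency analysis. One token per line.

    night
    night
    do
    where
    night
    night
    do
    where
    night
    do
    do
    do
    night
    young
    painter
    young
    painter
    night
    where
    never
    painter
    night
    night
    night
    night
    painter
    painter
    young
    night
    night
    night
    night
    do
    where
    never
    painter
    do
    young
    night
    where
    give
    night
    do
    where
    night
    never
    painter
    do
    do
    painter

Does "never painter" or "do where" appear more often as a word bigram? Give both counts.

"never painter": 3 occurrences
"do where": 4 occurrences

"do where" (4 vs 3)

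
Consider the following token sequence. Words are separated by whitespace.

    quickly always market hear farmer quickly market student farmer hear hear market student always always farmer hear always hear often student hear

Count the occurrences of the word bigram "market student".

Scanning the 21 overlapping bigram windows for "market student":
  position 7–8: market student
  position 12–13: market student

2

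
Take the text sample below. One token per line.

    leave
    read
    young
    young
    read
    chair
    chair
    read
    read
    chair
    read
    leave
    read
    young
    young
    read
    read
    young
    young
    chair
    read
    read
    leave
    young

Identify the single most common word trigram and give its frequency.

"read young young", 3 times

Trigram frequencies (highest first):
  read young young: 3
  leave read young: 2
  young young read: 2
  chair read read: 2
  young read chair: 1
  read chair chair: 1
  … (11 more, each ≤ 1)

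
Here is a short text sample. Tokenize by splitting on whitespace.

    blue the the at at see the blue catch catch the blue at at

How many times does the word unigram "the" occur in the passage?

Scanning the 14 tokens for "the":
  position 2: the
  position 3: the
  position 7: the
  position 11: the

4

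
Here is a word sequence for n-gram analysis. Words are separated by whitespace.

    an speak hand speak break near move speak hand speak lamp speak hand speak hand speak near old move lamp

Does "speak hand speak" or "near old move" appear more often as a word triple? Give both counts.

"speak hand speak" (4 vs 1)

"speak hand speak": 4 occurrences
"near old move": 1 occurrence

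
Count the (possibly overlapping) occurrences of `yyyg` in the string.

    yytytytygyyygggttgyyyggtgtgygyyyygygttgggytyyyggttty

4

Sliding a length-4 window over the 52 characters (49 positions):
  position 10–13: yyyg
  position 19–22: yyyg
  position 31–34: yyyg
  position 44–47: yyyg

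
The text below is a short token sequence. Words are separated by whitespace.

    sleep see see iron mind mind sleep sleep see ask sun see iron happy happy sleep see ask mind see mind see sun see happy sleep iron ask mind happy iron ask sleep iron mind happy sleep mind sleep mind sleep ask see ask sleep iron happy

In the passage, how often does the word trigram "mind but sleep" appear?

Scanning the 45 overlapping trigram windows for "mind but sleep":
  (none found)

0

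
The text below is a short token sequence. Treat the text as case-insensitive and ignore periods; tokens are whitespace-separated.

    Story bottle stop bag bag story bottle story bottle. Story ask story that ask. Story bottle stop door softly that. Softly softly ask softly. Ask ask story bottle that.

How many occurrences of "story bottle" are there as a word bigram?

Scanning the 28 overlapping bigram windows for "story bottle":
  position 1–2: story bottle
  position 6–7: story bottle
  position 8–9: story bottle
  position 15–16: story bottle
  position 27–28: story bottle

5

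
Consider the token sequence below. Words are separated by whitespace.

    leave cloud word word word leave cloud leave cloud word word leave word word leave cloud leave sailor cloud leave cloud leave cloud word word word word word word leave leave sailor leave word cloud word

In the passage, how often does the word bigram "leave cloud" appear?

Scanning the 35 overlapping bigram windows for "leave cloud":
  position 1–2: leave cloud
  position 6–7: leave cloud
  position 8–9: leave cloud
  position 15–16: leave cloud
  position 20–21: leave cloud
  position 22–23: leave cloud

6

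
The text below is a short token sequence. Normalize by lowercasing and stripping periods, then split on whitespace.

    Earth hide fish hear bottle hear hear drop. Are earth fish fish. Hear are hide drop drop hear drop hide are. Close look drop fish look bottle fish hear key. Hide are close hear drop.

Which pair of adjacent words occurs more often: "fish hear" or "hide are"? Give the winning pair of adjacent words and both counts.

"fish hear" (3 vs 2)

"fish hear": 3 occurrences
"hide are": 2 occurrences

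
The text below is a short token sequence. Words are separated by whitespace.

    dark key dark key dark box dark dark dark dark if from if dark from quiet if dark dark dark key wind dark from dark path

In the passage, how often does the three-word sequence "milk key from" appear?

Scanning the 24 overlapping trigram windows for "milk key from":
  (none found)

0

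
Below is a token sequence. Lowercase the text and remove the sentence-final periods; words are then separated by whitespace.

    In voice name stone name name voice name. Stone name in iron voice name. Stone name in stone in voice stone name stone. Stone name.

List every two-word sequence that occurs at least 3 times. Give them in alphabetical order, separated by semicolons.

Bigram counts meeting the condition (at least 3 times):
  name stone: 4
  stone name: 5
  voice name: 3

name stone; stone name; voice name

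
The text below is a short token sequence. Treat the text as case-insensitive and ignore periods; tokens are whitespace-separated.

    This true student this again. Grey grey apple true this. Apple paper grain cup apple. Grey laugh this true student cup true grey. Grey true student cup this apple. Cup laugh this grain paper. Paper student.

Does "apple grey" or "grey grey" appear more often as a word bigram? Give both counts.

"apple grey": 1 occurrence
"grey grey": 2 occurrences

"grey grey" (2 vs 1)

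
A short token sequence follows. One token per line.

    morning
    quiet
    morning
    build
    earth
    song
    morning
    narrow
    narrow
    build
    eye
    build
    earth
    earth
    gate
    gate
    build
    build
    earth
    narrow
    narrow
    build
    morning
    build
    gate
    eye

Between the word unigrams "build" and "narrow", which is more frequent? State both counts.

"build": 7 occurrences
"narrow": 4 occurrences

"build" (7 vs 4)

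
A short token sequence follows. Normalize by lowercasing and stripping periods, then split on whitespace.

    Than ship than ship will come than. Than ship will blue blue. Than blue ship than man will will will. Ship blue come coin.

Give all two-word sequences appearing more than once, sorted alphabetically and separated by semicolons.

Bigram counts meeting the condition (more than once):
  ship than: 2
  ship will: 2
  than ship: 3
  will will: 2

ship than; ship will; than ship; will will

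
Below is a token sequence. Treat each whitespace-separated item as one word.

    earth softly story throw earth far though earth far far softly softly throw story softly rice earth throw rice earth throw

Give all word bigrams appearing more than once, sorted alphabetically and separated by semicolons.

Bigram counts meeting the condition (more than once):
  earth far: 2
  earth throw: 2
  rice earth: 2

earth far; earth throw; rice earth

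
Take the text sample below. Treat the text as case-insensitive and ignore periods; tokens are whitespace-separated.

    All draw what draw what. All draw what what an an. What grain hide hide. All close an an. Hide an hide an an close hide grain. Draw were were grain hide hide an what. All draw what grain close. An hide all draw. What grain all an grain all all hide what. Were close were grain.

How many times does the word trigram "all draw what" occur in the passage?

4

Scanning the 55 overlapping trigram windows for "all draw what":
  position 1–3: all draw what
  position 6–8: all draw what
  position 36–38: all draw what
  position 43–45: all draw what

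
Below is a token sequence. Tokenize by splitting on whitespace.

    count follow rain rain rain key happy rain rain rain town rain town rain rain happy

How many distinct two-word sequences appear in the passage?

9

16 tokens → 15 bigram windows in total.
Repeated bigrams (each contributes count−1 duplicates):
  rain rain: 5
  rain town: 2
  town rain: 2
6 duplicate windows → 15 − 6 = 9 distinct.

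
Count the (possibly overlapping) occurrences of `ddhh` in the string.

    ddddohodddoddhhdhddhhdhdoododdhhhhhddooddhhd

4

Sliding a length-4 window over the 44 characters (41 positions):
  position 12–15: ddhh
  position 18–21: ddhh
  position 29–32: ddhh
  position 40–43: ddhh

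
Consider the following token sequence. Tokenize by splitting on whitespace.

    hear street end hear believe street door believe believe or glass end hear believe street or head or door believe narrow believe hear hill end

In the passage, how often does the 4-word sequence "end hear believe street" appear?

2

Scanning the 22 overlapping 4-gram windows for "end hear believe street":
  position 3–6: end hear believe street
  position 12–15: end hear believe street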